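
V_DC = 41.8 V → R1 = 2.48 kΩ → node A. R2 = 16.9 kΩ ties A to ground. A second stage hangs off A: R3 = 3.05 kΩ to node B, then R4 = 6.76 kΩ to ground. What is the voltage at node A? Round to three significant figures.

Node A sees R2 in parallel with the series input of stage 2, R3 + R4 = 9.810 kΩ.
R2 ‖ (R3+R4) = 6.207 kΩ.
First divider: V_A = V_DC · 6.207/(2.48 + 6.207) = 29.87 V.

V_A ≈ 29.9 V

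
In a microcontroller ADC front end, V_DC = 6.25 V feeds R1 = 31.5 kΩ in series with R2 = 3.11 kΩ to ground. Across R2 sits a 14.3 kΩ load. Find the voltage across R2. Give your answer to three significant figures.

V_out ≈ 0.469 V

First combine the lower leg with the load: R2 ‖ R_L = 2.554 kΩ.
Now apply the divider: V_out = 6.25 × 0.07501 = 0.4688 V.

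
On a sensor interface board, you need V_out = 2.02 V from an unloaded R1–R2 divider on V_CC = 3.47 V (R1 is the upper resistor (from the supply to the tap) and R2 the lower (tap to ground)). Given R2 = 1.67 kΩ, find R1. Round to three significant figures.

R1 ≈ 1.20 kΩ

V_out/V_CC = R2/(R1+R2) = 0.5821.
So R1 = R2 · (V_CC/V_out − 1) = 1.67 × (3.47/2.02 − 1) = 1.67 × 0.7178 = 1.199 kΩ.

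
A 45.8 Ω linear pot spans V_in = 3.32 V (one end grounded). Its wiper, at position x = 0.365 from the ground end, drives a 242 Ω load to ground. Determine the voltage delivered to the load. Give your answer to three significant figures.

The pot divides into 29.08 Ω above the wiper and 16.72 Ω below.
(x·R_p) ‖ R_L = 15.64 Ω.
V_out = 3.32 × 15.64/(29.08 + 15.64) = 1.161 V.

V_out ≈ 1.16 V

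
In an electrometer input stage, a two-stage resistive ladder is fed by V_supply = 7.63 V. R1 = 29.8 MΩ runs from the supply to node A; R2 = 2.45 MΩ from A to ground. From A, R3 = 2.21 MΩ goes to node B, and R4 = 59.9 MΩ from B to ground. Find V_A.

Node A sees R2 in parallel with the series input of stage 2, R3 + R4 = 62.11 MΩ.
R2 ‖ (R3+R4) = 2.357 MΩ.
V_A = 7.63 × 2.357/(29.8 + 2.357) = 0.5593 V.

V_A ≈ 0.559 V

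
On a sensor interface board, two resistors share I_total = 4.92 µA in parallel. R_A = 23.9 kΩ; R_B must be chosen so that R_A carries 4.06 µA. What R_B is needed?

R_B ≈ 113 kΩ

In a two-way split, I_A/I_total = R_B/(R_A + R_B).
With f = 0.8252, R_B = R_A · f/(1−f) = 23.9 × 4.721 = 112.8 kΩ.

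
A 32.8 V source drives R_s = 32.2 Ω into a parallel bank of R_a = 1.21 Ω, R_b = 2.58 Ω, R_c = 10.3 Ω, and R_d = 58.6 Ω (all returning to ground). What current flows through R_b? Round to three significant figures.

I ≈ 0.290 A

Combine the parallel branches: R_p = (1/1.21 + 1/2.58 + 1/10.3 + 1/58.6)⁻¹ = 0.7529 Ω.
V_A by voltage divider: V_A = 32.8 × 0.7529/(32.2 + 0.7529) = 0.7494 V.
Branch current I = V_A/R_b = 0.7494/2.58 = 0.2905 A.
(Equivalently: I_total = 0.9954 A, then current-divider fraction G_k/ΣG = 0.2918.)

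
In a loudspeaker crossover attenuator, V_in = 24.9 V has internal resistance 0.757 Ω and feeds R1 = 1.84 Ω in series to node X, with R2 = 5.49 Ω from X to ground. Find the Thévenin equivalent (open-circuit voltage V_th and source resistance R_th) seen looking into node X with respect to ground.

R1' = 0.757 + 1.84 = 2.597 Ω (source resistance + R1).
With X open, the divider is unloaded: V_th = 24.9 × 5.49/8.087 = 16.90 V.
With V_in suppressed (replaced by a short), R_th = R1' ‖ R2 = (2.597 × 5.49)/(2.597 + 5.49) = 1.763 Ω.

V_th ≈ 16.9 V, R_th ≈ 1.76 Ω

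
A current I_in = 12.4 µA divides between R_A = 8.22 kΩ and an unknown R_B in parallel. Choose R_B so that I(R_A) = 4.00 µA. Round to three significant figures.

R_B ≈ 3.91 kΩ

In a two-way split, I_A/I_in = R_B/(R_A + R_B).
With f = 0.3226, R_B = R_A · f/(1−f) = 8.22 × 0.4762 = 3.914 kΩ.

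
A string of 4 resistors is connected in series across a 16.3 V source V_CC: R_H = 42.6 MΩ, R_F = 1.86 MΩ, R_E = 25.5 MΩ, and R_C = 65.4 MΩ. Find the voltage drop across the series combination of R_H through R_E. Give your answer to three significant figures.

ΣR = 42.6 + 1.86 + 25.5 + 65.4 = 135.4 MΩ.
R_{R_H..R_E} = 42.6 + 1.86 + 25.5 = 69.96 MΩ.
V = V_CC · R/ΣR = 16.3 × 0.5168 = 8.425 V.

V ≈ 8.42 V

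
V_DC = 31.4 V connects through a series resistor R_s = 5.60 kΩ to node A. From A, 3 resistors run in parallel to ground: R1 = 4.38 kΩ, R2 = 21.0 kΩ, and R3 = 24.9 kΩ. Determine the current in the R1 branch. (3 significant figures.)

I ≈ 2.59 mA

Equivalent of the parallel group: R_p = 3.164 kΩ.
Node voltage V_A = V_DC · R_p/(R_s + R_p) = 31.4 × 0.3610 = 11.34 V.
I(R1) = V_A / R1 = 11.34/4.38 = 2.588 mA.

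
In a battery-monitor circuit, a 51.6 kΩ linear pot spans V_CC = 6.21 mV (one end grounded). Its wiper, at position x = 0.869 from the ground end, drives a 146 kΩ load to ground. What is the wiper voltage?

V_out ≈ 5.19 mV

The pot divides into 6.760 kΩ above the wiper and 44.84 kΩ below.
R_L loads the lower segment: effective lower R = 34.30 kΩ.
Then V_out = V_CC · 34.30/(6.760 + 34.30) = 5.188 mV.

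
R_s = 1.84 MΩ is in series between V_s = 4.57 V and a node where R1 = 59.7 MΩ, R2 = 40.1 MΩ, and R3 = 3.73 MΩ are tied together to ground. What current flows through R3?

Parallel bank: R_p = 1/(1/59.7 + 1/40.1 + 1/3.73) = 3.228 MΩ.
V_A by voltage divider: V_A = 4.57 × 3.228/(1.84 + 3.228) = 2.911 V.
I(R3) = V_A / R3 = 2.911/3.73 = 0.7804 µA.

I ≈ 0.780 µA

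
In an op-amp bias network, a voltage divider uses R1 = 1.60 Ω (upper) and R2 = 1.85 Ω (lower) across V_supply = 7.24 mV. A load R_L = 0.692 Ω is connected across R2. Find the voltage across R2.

V_out ≈ 1.73 mV

R2 ‖ R_L = (1.85 × 0.692)/(1.85 + 0.692) = 0.5036 Ω.
Voltage divider with the loaded lower leg: V_out = 7.24 × 0.5036/(1.60 + 0.5036) = 7.24 × 0.2394 = 1.733 mV.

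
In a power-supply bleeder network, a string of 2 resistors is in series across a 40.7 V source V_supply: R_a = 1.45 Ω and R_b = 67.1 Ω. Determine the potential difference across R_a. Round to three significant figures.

Series total: ΣR = 1.45 + 67.1 = 68.55 Ω.
Voltage divider: V = V_supply · (1.450 / 68.55) = 40.7 × 0.02115 = 0.8609 V.

V ≈ 0.861 V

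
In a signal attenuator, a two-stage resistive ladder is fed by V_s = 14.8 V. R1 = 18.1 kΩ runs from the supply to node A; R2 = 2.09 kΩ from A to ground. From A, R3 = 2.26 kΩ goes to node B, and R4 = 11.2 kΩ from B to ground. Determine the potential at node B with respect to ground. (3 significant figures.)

V_B ≈ 1.12 V

Looking into the second stage from A: R3 + R4 = 13.46 kΩ appears in parallel with R2.
Effective lower resistance at A: R2 ‖ 13.46 = 1.809 kΩ.
V_A = 14.8 × 1.809/(18.1 + 1.809) = 1.345 V.
V_B = V_A × 0.8321 = 1.119 V.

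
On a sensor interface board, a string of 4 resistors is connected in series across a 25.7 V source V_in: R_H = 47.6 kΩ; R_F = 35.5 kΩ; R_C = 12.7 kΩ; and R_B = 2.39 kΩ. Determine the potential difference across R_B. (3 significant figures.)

V ≈ 0.626 V

Total series resistance ΣR = 47.6 + 35.5 + 12.7 + 2.39 = 98.19 kΩ.
Voltage divider: V = V_in · (2.390 / 98.19) = 25.7 × 0.02434 = 0.6256 V.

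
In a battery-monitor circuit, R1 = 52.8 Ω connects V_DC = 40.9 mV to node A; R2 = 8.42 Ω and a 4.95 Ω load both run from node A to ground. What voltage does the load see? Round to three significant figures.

V_out ≈ 2.28 mV

First combine the lower leg with the load: R2 ‖ R_L = 3.117 Ω.
Now apply the divider: V_out = 40.9 × 0.05575 = 2.280 mV.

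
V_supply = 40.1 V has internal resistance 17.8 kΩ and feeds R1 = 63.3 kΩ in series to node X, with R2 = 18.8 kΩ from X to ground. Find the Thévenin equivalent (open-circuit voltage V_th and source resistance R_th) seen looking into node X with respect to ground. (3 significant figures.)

R1' = 17.8 + 63.3 = 81.10 kΩ (source resistance + R1).
V_th is the unloaded tap voltage: V_supply · R2/(R1'+R2) = 40.1 × 0.1882 = 7.546 V.
With V_supply suppressed (replaced by a short), R_th = R1' ‖ R2 = (81.10 × 18.8)/(81.10 + 18.8) = 15.26 kΩ.

V_th ≈ 7.55 V, R_th ≈ 15.3 kΩ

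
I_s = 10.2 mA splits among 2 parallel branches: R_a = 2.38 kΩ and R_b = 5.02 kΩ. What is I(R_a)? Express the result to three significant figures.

I ≈ 6.92 mA

Two-branch current divider: I_k = I_s · R_other/(R_1 + R_2).
I(R_a) = 10.2 × 5.02/(2.38 + 5.02) = 10.2 × 0.6784 = 6.919 mA.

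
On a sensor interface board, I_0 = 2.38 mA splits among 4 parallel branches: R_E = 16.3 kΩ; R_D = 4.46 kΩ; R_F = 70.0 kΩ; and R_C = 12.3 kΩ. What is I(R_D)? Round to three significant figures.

I ≈ 1.40 mA

Conductances: ΣG = 1/16.3 + 1/4.46 + 1/70.0 + 1/12.3 = 0.3812 (1/kΩ).
Current divider: I(R_D) = I_0 · G_k/ΣG = 2.38 × (0.2242/0.3812) = 2.38 × 0.5883 = 1.400 mA.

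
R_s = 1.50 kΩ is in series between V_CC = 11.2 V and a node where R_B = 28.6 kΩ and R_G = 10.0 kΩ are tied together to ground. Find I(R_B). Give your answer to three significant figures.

Equivalent of the parallel group: R_p = 7.409 kΩ.
Node voltage V_A = V_CC · R_p/(R_s + R_p) = 11.2 × 0.8316 = 9.314 V.
Branch current I = V_A/R_B = 9.314/28.6 = 0.3257 mA.
(Equivalently: I_total = 1.257 mA, then current-divider fraction G_k/ΣG = 0.2591.)

I ≈ 0.326 mA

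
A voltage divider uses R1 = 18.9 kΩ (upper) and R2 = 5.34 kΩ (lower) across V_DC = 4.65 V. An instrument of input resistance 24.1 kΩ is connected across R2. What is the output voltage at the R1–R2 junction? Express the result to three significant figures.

V_out ≈ 0.873 V

First combine the lower leg with the load: R2 ‖ R_L = 4.371 kΩ.
Voltage divider with the loaded lower leg: V_out = 4.65 × 4.371/(18.9 + 4.371) = 4.65 × 0.1878 = 0.8735 V.
(Unloaded it would be 1.02 V; the load pulls it down.)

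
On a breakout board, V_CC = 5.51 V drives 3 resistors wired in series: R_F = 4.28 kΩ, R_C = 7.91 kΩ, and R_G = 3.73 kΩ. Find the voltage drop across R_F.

V ≈ 1.48 V

Series total: ΣR = 4.28 + 7.91 + 3.73 = 15.92 kΩ.
Voltage divider: V = V_CC · (4.280 / 15.92) = 5.51 × 0.2688 = 1.481 V.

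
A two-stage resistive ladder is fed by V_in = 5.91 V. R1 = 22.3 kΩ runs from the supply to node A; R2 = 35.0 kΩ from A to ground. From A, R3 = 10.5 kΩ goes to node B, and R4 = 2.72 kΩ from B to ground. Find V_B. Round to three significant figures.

The second stage (R3 + R4 = 13.22 kΩ) loads node A in parallel with R2.
R2 ‖ (R3+R4) = 9.596 kΩ.
First divider: V_A = V_in · 9.596/(22.3 + 9.596) = 1.778 V.
V_B = V_A × 0.2057 = 0.3658 V.

V_B ≈ 0.366 V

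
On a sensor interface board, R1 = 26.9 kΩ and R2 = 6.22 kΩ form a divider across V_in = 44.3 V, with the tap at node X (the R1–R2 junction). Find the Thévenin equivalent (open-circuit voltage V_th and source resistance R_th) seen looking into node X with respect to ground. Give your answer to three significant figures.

Open-circuit (no load on X): V_th = V_in · R2/(R1 + R2) = 44.3 × 6.22/(26.90 + 6.22) = 8.320 V.
Zeroing V_in shorts the top of R1 to ground, so R_th = R1 ‖ R2 = 5.052 kΩ.

V_th ≈ 8.32 V, R_th ≈ 5.05 kΩ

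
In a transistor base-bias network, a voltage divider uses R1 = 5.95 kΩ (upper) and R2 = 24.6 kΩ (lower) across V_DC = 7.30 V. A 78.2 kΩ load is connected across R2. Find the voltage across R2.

R2 ‖ R_L = (24.6 × 78.2)/(24.6 + 78.2) = 18.71 kΩ.
Now apply the divider: V_out = 7.30 × 0.7588 = 5.539 V.

V_out ≈ 5.54 V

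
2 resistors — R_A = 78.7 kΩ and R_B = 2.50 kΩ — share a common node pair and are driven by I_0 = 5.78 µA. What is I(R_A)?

For two parallel branches, I_k = I_0 · (other R)/(sum of R).
I(R_A) = 5.78 × 2.50/(78.7 + 2.50) = 5.78 × 0.03079 = 0.1780 µA.

I ≈ 0.178 µA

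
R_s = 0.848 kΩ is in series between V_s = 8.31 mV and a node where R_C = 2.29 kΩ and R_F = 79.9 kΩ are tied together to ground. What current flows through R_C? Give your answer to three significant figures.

Equivalent of the parallel group: R_p = 2.226 kΩ.
V_A = 8.31 × 2.226/3.074 = 6.018 mV.
I(R_C) = V_A / R_C = 6.018/2.29 = 2.628 µA.

I ≈ 2.63 µA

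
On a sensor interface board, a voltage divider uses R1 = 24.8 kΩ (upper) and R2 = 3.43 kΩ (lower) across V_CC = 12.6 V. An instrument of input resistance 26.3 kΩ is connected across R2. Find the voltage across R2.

R2 ‖ R_L = (3.43 × 26.3)/(3.43 + 26.3) = 3.034 kΩ.
Voltage divider with the loaded lower leg: V_out = 12.6 × 3.034/(24.8 + 3.034) = 12.6 × 0.1090 = 1.374 V.

V_out ≈ 1.37 V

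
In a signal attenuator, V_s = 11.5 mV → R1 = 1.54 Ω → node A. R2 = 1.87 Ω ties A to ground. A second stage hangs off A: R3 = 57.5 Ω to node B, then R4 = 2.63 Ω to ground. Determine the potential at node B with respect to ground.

V_B ≈ 0.272 mV

The second stage (R3 + R4 = 60.13 Ω) loads node A in parallel with R2.
R2 ‖ (R3+R4) = 1.814 Ω.
V_A = 11.5 × 1.814/(1.54 + 1.814) = 6.219 mV.
V_B = V_A × 0.04374 = 0.2720 mV.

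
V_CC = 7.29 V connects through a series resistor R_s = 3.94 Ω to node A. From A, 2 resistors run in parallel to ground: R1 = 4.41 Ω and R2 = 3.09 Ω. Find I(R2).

I ≈ 0.745 A

Equivalent of the parallel group: R_p = 1.817 Ω.
V_A = 7.29 × 1.817/5.757 = 2.301 V.
I(R2) = V_A / R2 = 2.301/3.09 = 0.7446 A.
(Equivalently: I_total = 1.266 A, then current-divider fraction G_k/ΣG = 0.5880.)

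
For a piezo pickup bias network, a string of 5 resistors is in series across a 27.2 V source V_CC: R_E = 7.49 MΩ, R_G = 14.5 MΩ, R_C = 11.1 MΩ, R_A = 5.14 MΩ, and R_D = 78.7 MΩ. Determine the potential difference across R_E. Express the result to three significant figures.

ΣR = 7.49 + 14.5 + 11.1 + 5.14 + 78.7 = 116.9 MΩ.
V = V_CC · R/ΣR = 27.2 × 0.06406 = 1.742 V.

V ≈ 1.74 V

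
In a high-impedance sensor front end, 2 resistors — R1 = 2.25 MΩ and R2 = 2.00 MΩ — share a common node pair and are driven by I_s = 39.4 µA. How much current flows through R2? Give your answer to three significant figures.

Two-branch current divider: I_k = I_s · R_other/(R_1 + R_2).
So I = 39.4 × 2.25/4.250 = 20.86 µA.

I ≈ 20.9 µA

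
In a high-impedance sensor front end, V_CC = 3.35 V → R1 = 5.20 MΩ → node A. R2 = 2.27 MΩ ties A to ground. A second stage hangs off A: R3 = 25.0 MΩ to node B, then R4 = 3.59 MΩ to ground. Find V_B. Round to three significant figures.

V_B ≈ 0.121 V

Node A sees R2 in parallel with the series input of stage 2, R3 + R4 = 28.59 MΩ.
Effective lower resistance at A: R2 ‖ 28.59 = 2.103 MΩ.
V_A = 3.35 × 2.103/(5.20 + 2.103) = 0.9647 V.
Stage 2 is unloaded, so V_B = V_A · R4/(R3+R4) = 0.9647 × 3.59/28.59 = 0.1211 V.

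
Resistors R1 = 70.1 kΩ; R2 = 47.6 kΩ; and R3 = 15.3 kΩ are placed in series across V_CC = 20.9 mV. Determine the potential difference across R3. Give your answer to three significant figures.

ΣR = 70.1 + 47.6 + 15.3 = 133.0 kΩ.
Voltage divider: V = V_CC · (15.30 / 133.0) = 20.9 × 0.1150 = 2.404 mV.

V ≈ 2.40 mV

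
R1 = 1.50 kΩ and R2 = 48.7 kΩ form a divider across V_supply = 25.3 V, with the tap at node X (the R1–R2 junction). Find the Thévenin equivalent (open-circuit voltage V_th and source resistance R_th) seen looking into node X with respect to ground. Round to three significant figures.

With X open, the divider is unloaded: V_th = 25.3 × 48.7/50.20 = 24.54 V.
Looking into X with the source shorted: R_th = R1·R2/(R1+R2) = 1.500 × 48.7/50.20 = 1.455 kΩ.

V_th ≈ 24.5 V, R_th ≈ 1.46 kΩ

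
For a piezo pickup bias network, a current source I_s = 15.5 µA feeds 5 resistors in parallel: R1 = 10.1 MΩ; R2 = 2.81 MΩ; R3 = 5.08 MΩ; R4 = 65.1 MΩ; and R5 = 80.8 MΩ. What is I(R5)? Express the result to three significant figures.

I ≈ 0.282 µA

Conductances: ΣG = 1/10.1 + 1/2.81 + 1/5.08 + 1/65.1 + 1/80.8 = 0.6795 (1/MΩ).
R5 takes the fraction G_k/ΣG = 0.01238/0.6795 = 0.01821, so I = 15.5 × 0.01821 = 0.2823 µA.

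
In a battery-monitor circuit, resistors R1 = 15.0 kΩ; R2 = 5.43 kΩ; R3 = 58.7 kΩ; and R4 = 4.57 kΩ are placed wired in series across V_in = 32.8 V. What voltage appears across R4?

ΣR = 15.0 + 5.43 + 58.7 + 4.57 = 83.70 kΩ.
Voltage divider: V = V_in · (4.570 / 83.70) = 32.8 × 0.05460 = 1.791 V.

V ≈ 1.79 V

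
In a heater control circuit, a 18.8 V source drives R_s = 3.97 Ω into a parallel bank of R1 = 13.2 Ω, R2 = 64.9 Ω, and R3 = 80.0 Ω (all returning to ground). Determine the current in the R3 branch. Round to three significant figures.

I ≈ 0.166 A

Parallel bank: R_p = 1/(1/13.2 + 1/64.9 + 1/80.0) = 9.646 Ω.
V_A by voltage divider: V_A = 18.8 × 9.646/(3.97 + 9.646) = 13.32 V.
Branch current I = V_A/R3 = 13.32/80.0 = 0.1665 A.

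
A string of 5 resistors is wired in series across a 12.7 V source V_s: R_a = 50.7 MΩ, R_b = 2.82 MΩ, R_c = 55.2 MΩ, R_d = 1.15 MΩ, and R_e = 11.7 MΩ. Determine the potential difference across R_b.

Total series resistance ΣR = 50.7 + 2.82 + 55.2 + 1.15 + 11.7 = 121.6 MΩ.
Voltage divider: V = V_s · (2.820 / 121.6) = 12.7 × 0.02320 = 0.2946 V.

V ≈ 0.295 V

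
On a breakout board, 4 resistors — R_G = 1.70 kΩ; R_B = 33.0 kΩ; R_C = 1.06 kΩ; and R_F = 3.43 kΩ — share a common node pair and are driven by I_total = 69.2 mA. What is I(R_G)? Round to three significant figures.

ΣG = 1/1.70 + 1/33.0 + 1/1.06 + 1/3.43 = 1.853.
Current divider: I(R_G) = I_total · G_k/ΣG = 69.2 × (0.5882/1.853) = 69.2 × 0.3174 = 21.96 mA.

I ≈ 22.0 mA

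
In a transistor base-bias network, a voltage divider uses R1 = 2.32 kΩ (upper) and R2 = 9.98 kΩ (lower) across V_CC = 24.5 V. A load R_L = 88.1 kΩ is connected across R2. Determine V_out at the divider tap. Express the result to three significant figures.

The load sits in parallel with R2, giving an effective lower resistance R2' = R2·R_L/(R2+R_L) = 8.964 kΩ.
Now apply the divider: V_out = 24.5 × 0.7944 = 19.46 V.

V_out ≈ 19.5 V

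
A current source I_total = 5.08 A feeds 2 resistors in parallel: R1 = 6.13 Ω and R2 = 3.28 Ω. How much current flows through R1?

I ≈ 1.77 A

Two-branch current divider: I_k = I_total · R_other/(R_1 + R_2).
So I = 5.08 × 3.28/9.410 = 1.771 A.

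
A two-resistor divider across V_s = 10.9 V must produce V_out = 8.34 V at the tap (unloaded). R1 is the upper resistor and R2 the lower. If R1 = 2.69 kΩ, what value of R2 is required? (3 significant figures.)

R2 ≈ 8.76 kΩ

Required fraction k = V_out/V_s = 0.7651.
Rearranging, R2 = R1·k/(1−k) = 2.69 × 3.258 = 8.764 kΩ.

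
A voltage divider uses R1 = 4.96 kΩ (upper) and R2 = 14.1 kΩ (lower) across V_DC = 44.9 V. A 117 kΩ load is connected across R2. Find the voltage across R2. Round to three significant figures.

V_out ≈ 32.2 V

First combine the lower leg with the load: R2 ‖ R_L = 12.58 kΩ.
Voltage divider with the loaded lower leg: V_out = 44.9 × 12.58/(4.96 + 12.58) = 44.9 × 0.7173 = 32.21 V.
(Unloaded it would be 33.2 V; the load pulls it down.)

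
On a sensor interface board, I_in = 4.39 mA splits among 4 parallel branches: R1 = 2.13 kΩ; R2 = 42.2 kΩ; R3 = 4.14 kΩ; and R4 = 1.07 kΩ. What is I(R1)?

ΣG = 1/2.13 + 1/42.2 + 1/4.14 + 1/1.07 = 1.669.
Current divider: I(R1) = I_in · G_k/ΣG = 4.39 × (0.4695/1.669) = 4.39 × 0.2812 = 1.235 mA.

I ≈ 1.23 mA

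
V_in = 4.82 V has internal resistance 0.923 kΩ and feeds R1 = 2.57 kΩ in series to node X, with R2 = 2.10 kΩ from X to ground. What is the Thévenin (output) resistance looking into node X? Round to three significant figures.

R_th ≈ 1.31 kΩ

R1' = 0.923 + 2.57 = 3.493 kΩ (source resistance + R1).
Zeroing V_in shorts the top of R1' to ground, so R_th = R1' ‖ R2 = 1.312 kΩ.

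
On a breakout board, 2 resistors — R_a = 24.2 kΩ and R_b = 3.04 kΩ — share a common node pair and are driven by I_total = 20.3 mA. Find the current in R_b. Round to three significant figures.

Two-branch current divider: I_k = I_total · R_other/(R_1 + R_2).
So I = 20.3 × 24.2/27.24 = 18.03 mA.

I ≈ 18.0 mA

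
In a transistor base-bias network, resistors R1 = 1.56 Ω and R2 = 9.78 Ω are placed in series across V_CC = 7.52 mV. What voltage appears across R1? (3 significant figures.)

V ≈ 1.03 mV

Series total: ΣR = 1.56 + 9.78 = 11.34 Ω.
Voltage divider: V = V_CC · (1.560 / 11.34) = 7.52 × 0.1376 = 1.034 mV.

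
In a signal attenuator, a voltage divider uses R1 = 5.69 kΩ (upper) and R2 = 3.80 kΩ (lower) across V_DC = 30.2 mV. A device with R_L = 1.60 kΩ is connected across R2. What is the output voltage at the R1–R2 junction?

The load sits in parallel with R2, giving an effective lower resistance R2' = R2·R_L/(R2+R_L) = 1.126 kΩ.
Voltage divider with the loaded lower leg: V_out = 30.2 × 1.126/(5.69 + 1.126) = 30.2 × 0.1652 = 4.989 mV.

V_out ≈ 4.99 mV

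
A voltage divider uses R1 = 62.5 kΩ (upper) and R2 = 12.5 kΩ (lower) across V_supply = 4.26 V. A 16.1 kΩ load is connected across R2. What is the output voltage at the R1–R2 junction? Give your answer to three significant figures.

First combine the lower leg with the load: R2 ‖ R_L = 7.037 kΩ.
Now apply the divider: V_out = 4.26 × 0.1012 = 0.4311 V.
(Unloaded it would be 0.710 V; the load pulls it down.)

V_out ≈ 0.431 V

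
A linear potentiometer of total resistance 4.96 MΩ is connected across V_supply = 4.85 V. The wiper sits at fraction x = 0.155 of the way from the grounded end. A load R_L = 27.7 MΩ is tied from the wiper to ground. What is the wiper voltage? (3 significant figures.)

V_out ≈ 0.735 V

Lower segment x·R_p = 0.7688 MΩ; upper segment (1−x)·R_p = 4.191 MΩ.
(x·R_p) ‖ R_L = 0.7480 MΩ.
V_out = 4.85 × 0.7480/(4.191 + 0.7480) = 0.7345 V.
(Unloaded: V_out = x·V_supply = 0.752 V.)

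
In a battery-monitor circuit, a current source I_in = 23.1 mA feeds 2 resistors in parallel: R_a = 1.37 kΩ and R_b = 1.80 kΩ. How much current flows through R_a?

I ≈ 13.1 mA

Two-branch current divider: I_k = I_in · R_other/(R_1 + R_2).
So I = 23.1 × 1.80/3.170 = 13.12 mA.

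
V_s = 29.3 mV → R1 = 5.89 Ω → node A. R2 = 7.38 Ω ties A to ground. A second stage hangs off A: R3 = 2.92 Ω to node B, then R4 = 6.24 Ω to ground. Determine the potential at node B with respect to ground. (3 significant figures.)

Looking into the second stage from A: R3 + R4 = 9.160 Ω appears in parallel with R2.
R2 ‖ (R3+R4) = 4.087 Ω.
First divider: V_A = V_s · 4.087/(5.89 + 4.087) = 12.00 mV.
Stage 2 is unloaded, so V_B = V_A · R4/(R3+R4) = 12.00 × 6.24/9.160 = 8.177 mV.

V_B ≈ 8.18 mV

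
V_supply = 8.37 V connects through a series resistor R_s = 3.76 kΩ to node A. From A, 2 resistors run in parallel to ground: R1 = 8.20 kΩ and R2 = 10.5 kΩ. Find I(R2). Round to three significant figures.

I ≈ 0.439 mA

Combine the parallel branches: R_p = (1/8.20 + 1/10.5)⁻¹ = 4.604 kΩ.
V_A by voltage divider: V_A = 8.37 × 4.604/(3.76 + 4.604) = 4.607 V.
Branch current I = V_A/R2 = 4.607/10.5 = 0.4388 mA.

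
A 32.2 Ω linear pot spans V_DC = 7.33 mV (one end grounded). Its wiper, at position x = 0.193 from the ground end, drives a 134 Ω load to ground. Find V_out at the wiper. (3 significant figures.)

V_out ≈ 1.36 mV

Split the track: R_lower = x·R_p = 6.215 Ω, R_upper = (1−x)·R_p = 25.99 Ω.
Lower segment in parallel with the load: 6.215 ‖ 134 = 5.939 Ω.
V_out = 7.33 × 5.939/(25.99 + 5.939) = 1.364 mV.
(Unloaded: V_out = x·V_DC = 1.41 mV.)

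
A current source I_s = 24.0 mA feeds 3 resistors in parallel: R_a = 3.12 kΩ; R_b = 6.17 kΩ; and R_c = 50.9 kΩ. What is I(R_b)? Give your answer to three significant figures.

I ≈ 7.74 mA

Total conductance ΣG = 1/3.12 + 1/6.17 + 1/50.9 = 0.5022 (units of 1/kΩ).
By the current-divider rule, I = I_s · G_k/ΣG = 24.0 × 0.3227 = 7.745 mA.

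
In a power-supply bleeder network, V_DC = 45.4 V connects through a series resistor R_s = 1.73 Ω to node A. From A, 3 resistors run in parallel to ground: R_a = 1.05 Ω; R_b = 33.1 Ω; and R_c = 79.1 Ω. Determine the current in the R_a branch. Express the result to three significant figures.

Parallel bank: R_p = 1/(1/1.05 + 1/33.1 + 1/79.1) = 1.005 Ω.
Node voltage V_A = V_DC · R_p/(R_s + R_p) = 45.4 × 0.3674 = 16.68 V.
I(R_a) = V_A / R_a = 16.68/1.05 = 15.89 A.

I ≈ 15.9 A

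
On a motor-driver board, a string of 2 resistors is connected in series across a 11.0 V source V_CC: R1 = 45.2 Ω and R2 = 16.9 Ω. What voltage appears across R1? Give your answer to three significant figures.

V ≈ 8.01 V

ΣR = 45.2 + 16.9 = 62.10 Ω.
Voltage divider: V = V_CC · (45.20 / 62.10) = 11.0 × 0.7279 = 8.006 V.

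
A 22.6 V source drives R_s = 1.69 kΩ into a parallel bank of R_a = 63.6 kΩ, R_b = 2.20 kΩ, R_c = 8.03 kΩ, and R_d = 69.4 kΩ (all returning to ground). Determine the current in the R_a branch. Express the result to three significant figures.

Parallel bank: R_p = 1/(1/63.6 + 1/2.20 + 1/8.03 + 1/69.4) = 1.641 kΩ.
V_A = 22.6 × 1.641/3.331 = 11.14 V.
I(R_a) = V_A / R_a = 11.14/63.6 = 0.1751 mA.
(Equivalently: I_total = 6.784 mA, then current-divider fraction G_k/ΣG = 0.02581.)

I ≈ 0.175 mA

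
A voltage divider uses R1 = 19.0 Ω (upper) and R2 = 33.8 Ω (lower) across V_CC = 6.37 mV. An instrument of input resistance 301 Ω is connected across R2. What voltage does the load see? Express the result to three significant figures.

V_out ≈ 3.92 mV

First combine the lower leg with the load: R2 ‖ R_L = 30.39 Ω.
Voltage divider with the loaded lower leg: V_out = 6.37 × 30.39/(19.0 + 30.39) = 6.37 × 0.6153 = 3.919 mV.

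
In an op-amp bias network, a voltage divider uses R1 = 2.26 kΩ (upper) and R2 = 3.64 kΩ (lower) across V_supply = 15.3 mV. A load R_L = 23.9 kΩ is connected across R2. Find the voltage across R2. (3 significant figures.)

R2 ‖ R_L = (3.64 × 23.9)/(3.64 + 23.9) = 3.159 kΩ.
Voltage divider with the loaded lower leg: V_out = 15.3 × 3.159/(2.26 + 3.159) = 15.3 × 0.5829 = 8.919 mV.

V_out ≈ 8.92 mV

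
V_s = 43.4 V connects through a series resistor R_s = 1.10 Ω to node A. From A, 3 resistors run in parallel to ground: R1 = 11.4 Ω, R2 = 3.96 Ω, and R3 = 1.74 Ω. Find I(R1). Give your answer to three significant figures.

Combine the parallel branches: R_p = (1/11.4 + 1/3.96 + 1/1.74)⁻¹ = 1.093 Ω.
V_A by voltage divider: V_A = 43.4 × 1.093/(1.10 + 1.093) = 21.63 V.
Branch current I = V_A/R1 = 21.63/11.4 = 1.897 A.

I ≈ 1.90 A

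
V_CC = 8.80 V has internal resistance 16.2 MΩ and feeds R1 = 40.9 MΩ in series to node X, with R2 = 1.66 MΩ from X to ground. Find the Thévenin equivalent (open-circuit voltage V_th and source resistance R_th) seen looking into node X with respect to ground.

V_th ≈ 0.249 V, R_th ≈ 1.61 MΩ

R1' = 16.2 + 40.9 = 57.10 MΩ (source resistance + R1).
V_th is the unloaded tap voltage: V_CC · R2/(R1'+R2) = 8.80 × 0.02825 = 0.2486 V.
With V_CC suppressed (replaced by a short), R_th = R1' ‖ R2 = (57.10 × 1.66)/(57.10 + 1.66) = 1.613 MΩ.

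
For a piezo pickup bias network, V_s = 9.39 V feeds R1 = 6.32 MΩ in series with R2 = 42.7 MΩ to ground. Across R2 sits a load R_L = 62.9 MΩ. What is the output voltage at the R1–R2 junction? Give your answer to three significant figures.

The load sits in parallel with R2, giving an effective lower resistance R2' = R2·R_L/(R2+R_L) = 25.43 MΩ.
Now apply the divider: V_out = 9.39 × 0.8010 = 7.521 V.

V_out ≈ 7.52 V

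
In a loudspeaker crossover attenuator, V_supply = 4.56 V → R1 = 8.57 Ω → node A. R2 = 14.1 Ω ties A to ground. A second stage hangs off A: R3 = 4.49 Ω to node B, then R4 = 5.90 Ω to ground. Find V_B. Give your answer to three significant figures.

V_B ≈ 1.06 V

Node A sees R2 in parallel with the series input of stage 2, R3 + R4 = 10.39 Ω.
R2 ‖ (R3+R4) = 5.982 Ω.
So V_A = 4.56 × 0.4111 = 1.875 V.
Stage 2 is unloaded, so V_B = V_A · R4/(R3+R4) = 1.875 × 5.90/10.39 = 1.064 V.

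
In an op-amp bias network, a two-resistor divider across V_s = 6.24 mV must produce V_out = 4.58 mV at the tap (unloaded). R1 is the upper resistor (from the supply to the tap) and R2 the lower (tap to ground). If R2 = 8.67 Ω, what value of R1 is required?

V_out/V_s = R2/(R1+R2) = 0.7340.
So R1 = R2 · (V_s/V_out − 1) = 8.67 × (6.24/4.58 − 1) = 8.67 × 0.3624 = 3.142 Ω.

R1 ≈ 3.14 Ω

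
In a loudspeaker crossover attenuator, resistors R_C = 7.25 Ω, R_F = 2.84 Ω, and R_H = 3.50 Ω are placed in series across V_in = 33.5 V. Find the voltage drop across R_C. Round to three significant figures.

Series total: ΣR = 7.25 + 2.84 + 3.50 = 13.59 Ω.
Voltage divider: V = V_in · (7.250 / 13.59) = 33.5 × 0.5335 = 17.87 V.

V ≈ 17.9 V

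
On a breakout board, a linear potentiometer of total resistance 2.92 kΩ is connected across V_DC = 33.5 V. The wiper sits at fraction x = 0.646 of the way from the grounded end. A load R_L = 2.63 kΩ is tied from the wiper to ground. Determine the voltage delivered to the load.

Lower segment x·R_p = 1.886 kΩ; upper segment (1−x)·R_p = 1.034 kΩ.
Lower segment in parallel with the load: 1.886 ‖ 2.63 = 1.098 kΩ.
Loaded-divider output: V_out = 33.5 × 0.5152 = 17.26 V.
(Unloaded: V_out = x·V_DC = 21.6 V.)

V_out ≈ 17.3 V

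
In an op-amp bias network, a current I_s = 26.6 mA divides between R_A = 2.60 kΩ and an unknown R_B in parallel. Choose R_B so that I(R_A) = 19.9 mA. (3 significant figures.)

The fraction through R_A equals R_B/(R_A+R_B).
With f = 0.7481, R_B = R_A · f/(1−f) = 2.60 × 2.970 = 7.722 kΩ.

R_B ≈ 7.72 kΩ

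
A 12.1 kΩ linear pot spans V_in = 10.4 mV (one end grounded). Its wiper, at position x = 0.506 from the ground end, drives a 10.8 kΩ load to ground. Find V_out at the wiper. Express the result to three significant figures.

The pot divides into 5.977 kΩ above the wiper and 6.123 kΩ below.
Lower segment in parallel with the load: 6.123 ‖ 10.8 = 3.907 kΩ.
Then V_out = V_in · 3.907/(5.977 + 3.907) = 4.111 mV.

V_out ≈ 4.11 mV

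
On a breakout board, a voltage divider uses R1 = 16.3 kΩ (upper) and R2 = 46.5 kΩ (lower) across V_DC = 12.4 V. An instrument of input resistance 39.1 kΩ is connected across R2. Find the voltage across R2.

The load sits in parallel with R2, giving an effective lower resistance R2' = R2·R_L/(R2+R_L) = 21.24 kΩ.
Then V_out = V_DC · R2'/(R1 + R2') = 12.4 × 21.24/37.54 = 7.016 V.

V_out ≈ 7.02 V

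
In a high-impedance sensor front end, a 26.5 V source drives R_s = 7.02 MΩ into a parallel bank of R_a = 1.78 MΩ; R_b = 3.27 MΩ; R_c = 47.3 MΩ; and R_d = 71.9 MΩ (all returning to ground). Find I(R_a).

Parallel bank: R_p = 1/(1/1.78 + 1/3.27 + 1/47.3 + 1/71.9) = 1.108 MΩ.
V_A by voltage divider: V_A = 26.5 × 1.108/(7.02 + 1.108) = 3.612 V.
I(R_a) = V_A / R_a = 3.612/1.78 = 2.029 µA.

I ≈ 2.03 µA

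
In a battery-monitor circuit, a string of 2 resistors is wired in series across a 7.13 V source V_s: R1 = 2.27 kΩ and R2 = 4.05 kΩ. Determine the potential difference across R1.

V ≈ 2.56 V

Total series resistance ΣR = 2.27 + 4.05 = 6.320 kΩ.
V = V_s · R/ΣR = 7.13 × 0.3592 = 2.561 V.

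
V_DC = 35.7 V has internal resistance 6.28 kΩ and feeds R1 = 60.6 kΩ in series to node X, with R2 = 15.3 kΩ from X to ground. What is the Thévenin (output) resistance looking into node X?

R_th ≈ 12.5 kΩ

R1' = 6.28 + 60.6 = 66.88 kΩ (source resistance + R1).
Zeroing V_DC shorts the top of R1' to ground, so R_th = R1' ‖ R2 = 12.45 kΩ.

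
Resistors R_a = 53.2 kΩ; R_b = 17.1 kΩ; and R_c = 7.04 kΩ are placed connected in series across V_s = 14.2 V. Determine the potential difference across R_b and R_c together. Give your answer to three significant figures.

ΣR = 53.2 + 17.1 + 7.04 = 77.34 kΩ.
R_{R_b..R_c} = 17.1 + 7.04 = 24.14 kΩ.
Voltage divider: V = V_s · (24.14 / 77.34) = 14.2 × 0.3121 = 4.432 V.

V ≈ 4.43 V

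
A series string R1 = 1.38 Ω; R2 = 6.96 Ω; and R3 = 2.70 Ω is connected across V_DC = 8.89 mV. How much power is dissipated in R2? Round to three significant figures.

P ≈ 4.51 µW

ΣR = 11.04 Ω → I = 8.89/11.04 = 0.8053 mA.
V(R2) = I·R = 5.605 mV; P = V·I = 5.605 × 0.8053 = 4.513 µW.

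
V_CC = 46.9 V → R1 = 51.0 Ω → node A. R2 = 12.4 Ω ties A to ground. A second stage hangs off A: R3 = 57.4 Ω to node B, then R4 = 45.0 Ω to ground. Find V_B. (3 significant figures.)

Looking into the second stage from A: R3 + R4 = 102.4 Ω appears in parallel with R2.
Effective lower resistance at A: R2 ‖ 102.4 = 11.06 Ω.
So V_A = 46.9 × 0.1782 = 8.359 V.
V_B = V_A × 0.4395 = 3.673 V.

V_B ≈ 3.67 V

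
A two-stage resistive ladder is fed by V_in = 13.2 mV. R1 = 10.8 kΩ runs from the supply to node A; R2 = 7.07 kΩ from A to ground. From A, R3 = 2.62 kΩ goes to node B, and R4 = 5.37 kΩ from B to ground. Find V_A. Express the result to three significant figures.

V_A ≈ 3.40 mV

Node A sees R2 in parallel with the series input of stage 2, R3 + R4 = 7.990 kΩ.
R2 ‖ (R3+R4) = 3.751 kΩ.
So V_A = 13.2 × 0.2578 = 3.403 mV.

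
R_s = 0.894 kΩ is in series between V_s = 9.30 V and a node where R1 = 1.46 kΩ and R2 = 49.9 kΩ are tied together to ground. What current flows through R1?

Parallel bank: R_p = 1/(1/1.46 + 1/49.9) = 1.418 kΩ.
V_A by voltage divider: V_A = 9.30 × 1.418/(0.894 + 1.418) = 5.705 V.
Branch current I = V_A/R1 = 5.705/1.46 = 3.907 mA.

I ≈ 3.91 mA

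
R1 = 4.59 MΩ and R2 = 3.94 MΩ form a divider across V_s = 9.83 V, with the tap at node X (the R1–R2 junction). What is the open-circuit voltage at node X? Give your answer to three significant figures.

Open-circuit (no load on X): V_th = V_s · R2/(R1 + R2) = 9.83 × 3.94/(4.590 + 3.94) = 4.540 V.

V_th ≈ 4.54 V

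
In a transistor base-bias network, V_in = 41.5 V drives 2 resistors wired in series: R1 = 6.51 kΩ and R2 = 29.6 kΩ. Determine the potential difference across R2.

Series total: ΣR = 6.51 + 29.6 = 36.11 kΩ.
By the voltage-divider rule, V = 41.5 × 29.60/36.11 = 34.02 V.

V ≈ 34.0 V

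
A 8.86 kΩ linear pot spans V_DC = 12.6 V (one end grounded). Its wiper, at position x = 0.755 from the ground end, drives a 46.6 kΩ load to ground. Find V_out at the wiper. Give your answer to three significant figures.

V_out ≈ 9.19 V

Split the track: R_lower = x·R_p = 6.689 kΩ, R_upper = (1−x)·R_p = 2.171 kΩ.
(x·R_p) ‖ R_L = 5.850 kΩ.
Then V_out = V_DC · 5.850/(2.171 + 5.850) = 9.190 V.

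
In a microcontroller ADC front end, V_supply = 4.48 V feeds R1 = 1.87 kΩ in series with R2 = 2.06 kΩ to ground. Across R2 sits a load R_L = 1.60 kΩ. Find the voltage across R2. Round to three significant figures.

V_out ≈ 1.46 V

R2 ‖ R_L = (2.06 × 1.60)/(2.06 + 1.60) = 0.9005 kΩ.
Now apply the divider: V_out = 4.48 × 0.3250 = 1.456 V.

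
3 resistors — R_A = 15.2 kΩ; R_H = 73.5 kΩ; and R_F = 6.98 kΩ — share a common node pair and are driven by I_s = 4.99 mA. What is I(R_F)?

Total conductance ΣG = 1/15.2 + 1/73.5 + 1/6.98 = 0.2227 (units of 1/kΩ).
Current divider: I(R_F) = I_s · G_k/ΣG = 4.99 × (0.1433/0.2227) = 4.99 × 0.6434 = 3.211 mA.

I ≈ 3.21 mA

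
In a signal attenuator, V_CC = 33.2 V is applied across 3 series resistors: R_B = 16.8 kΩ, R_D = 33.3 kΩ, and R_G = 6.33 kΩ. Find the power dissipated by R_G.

ΣR = 56.43 kΩ → I = 33.2/56.43 = 0.5883 mA.
P = I²R = 0.3461 × 6.33 = 2.191 mW.

P ≈ 2.19 mW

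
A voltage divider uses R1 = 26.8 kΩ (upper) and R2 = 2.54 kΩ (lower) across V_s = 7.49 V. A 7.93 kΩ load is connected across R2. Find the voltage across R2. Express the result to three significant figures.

V_out ≈ 0.502 V

The load sits in parallel with R2, giving an effective lower resistance R2' = R2·R_L/(R2+R_L) = 1.924 kΩ.
Now apply the divider: V_out = 7.49 × 0.06698 = 0.5016 V.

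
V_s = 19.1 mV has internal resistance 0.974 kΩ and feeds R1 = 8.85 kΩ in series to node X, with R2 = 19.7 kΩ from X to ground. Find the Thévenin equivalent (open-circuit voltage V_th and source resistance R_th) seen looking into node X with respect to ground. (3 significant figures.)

R1' = 0.974 + 8.85 = 9.824 kΩ (source resistance + R1).
V_th is the unloaded tap voltage: V_s · R2/(R1'+R2) = 19.1 × 0.6673 = 12.74 mV.
Looking into X with the source shorted: R_th = R1'·R2/(R1'+R2) = 9.824 × 19.7/29.52 = 6.555 kΩ.

V_th ≈ 12.7 mV, R_th ≈ 6.56 kΩ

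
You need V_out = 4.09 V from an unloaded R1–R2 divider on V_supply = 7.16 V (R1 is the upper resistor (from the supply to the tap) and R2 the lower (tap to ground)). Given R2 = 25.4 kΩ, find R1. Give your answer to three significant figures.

R1 ≈ 19.1 kΩ

V_out/V_supply = R2/(R1+R2) = 0.5712.
So R1 = R2 · (V_supply/V_out − 1) = 25.4 × (7.16/4.09 − 1) = 25.4 × 0.7506 = 19.07 kΩ.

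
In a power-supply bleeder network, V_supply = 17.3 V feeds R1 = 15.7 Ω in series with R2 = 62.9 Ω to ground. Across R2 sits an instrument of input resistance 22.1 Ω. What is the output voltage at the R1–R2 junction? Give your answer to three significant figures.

V_out ≈ 8.83 V

First combine the lower leg with the load: R2 ‖ R_L = 16.35 Ω.
Now apply the divider: V_out = 17.3 × 0.5102 = 8.826 V.
(Unloaded it would be 13.8 V; the load pulls it down.)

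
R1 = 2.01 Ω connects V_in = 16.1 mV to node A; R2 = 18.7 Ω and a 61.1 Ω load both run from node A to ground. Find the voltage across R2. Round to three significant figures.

V_out ≈ 14.1 mV

First combine the lower leg with the load: R2 ‖ R_L = 14.32 Ω.
Then V_out = V_in · R2'/(R1 + R2') = 16.1 × 14.32/16.33 = 14.12 mV.
(Unloaded it would be 14.5 mV; the load pulls it down.)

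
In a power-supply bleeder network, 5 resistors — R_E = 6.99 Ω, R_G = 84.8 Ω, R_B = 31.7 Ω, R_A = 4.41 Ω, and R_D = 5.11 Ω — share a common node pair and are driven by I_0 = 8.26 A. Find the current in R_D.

ΣG = 1/6.99 + 1/84.8 + 1/31.7 + 1/4.41 + 1/5.11 = 0.6089.
Current divider: I(R_D) = I_0 · G_k/ΣG = 8.26 × (0.1957/0.6089) = 8.26 × 0.3214 = 2.655 A.

I ≈ 2.65 A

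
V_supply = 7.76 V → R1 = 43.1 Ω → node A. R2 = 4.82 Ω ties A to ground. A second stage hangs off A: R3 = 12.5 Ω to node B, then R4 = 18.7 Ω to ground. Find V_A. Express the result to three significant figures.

V_A ≈ 0.685 V

Node A sees R2 in parallel with the series input of stage 2, R3 + R4 = 31.20 Ω.
Effective lower resistance at A: R2 ‖ 31.20 = 4.175 Ω.
First divider: V_A = V_supply · 4.175/(43.1 + 4.175) = 0.6853 V.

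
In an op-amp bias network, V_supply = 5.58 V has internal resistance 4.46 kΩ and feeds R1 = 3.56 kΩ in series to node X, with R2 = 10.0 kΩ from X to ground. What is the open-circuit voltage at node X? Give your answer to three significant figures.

V_th ≈ 3.10 V

R1' = 4.46 + 3.56 = 8.020 kΩ (source resistance + R1).
With X open, the divider is unloaded: V_th = 5.58 × 10.0/18.02 = 3.097 V.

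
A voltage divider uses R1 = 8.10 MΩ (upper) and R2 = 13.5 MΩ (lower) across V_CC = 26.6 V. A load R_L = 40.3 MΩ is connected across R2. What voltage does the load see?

First combine the lower leg with the load: R2 ‖ R_L = 10.11 MΩ.
Voltage divider with the loaded lower leg: V_out = 26.6 × 10.11/(8.10 + 10.11) = 26.6 × 0.5552 = 14.77 V.

V_out ≈ 14.8 V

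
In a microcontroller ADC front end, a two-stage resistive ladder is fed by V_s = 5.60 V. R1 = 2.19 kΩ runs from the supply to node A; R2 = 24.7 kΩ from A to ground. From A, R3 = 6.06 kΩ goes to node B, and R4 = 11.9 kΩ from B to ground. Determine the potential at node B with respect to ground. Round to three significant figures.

V_B ≈ 3.06 V

Node A sees R2 in parallel with the series input of stage 2, R3 + R4 = 17.96 kΩ.
R2 ‖ (R3+R4) = 10.40 kΩ.
So V_A = 5.60 × 0.8260 = 4.626 V.
V_B = V_A × 0.6626 = 3.065 V.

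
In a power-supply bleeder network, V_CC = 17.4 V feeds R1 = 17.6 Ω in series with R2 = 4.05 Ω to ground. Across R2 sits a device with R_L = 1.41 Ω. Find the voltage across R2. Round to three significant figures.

V_out ≈ 0.976 V

First combine the lower leg with the load: R2 ‖ R_L = 1.046 Ω.
Now apply the divider: V_out = 17.4 × 0.05609 = 0.9760 V.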